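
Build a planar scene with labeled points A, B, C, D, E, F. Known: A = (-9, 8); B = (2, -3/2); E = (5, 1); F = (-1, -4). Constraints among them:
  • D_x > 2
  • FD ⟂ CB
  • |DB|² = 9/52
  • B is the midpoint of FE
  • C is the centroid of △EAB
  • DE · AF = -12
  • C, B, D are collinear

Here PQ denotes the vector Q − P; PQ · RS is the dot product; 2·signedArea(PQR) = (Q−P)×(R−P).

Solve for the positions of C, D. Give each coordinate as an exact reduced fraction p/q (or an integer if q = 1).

1. C_x = -2/3  [C is the centroid of △EAB]
2. C_y = 5/2  [C is the centroid of △EAB]
   → C = (-2/3, 5/2)
3. D_x = 29/13  [C, B, D are collinear ∩ FD ⟂ CB]
4. D_y = -24/13  [C, B, D are collinear ∩ FD ⟂ CB]
   → D = (29/13, -24/13)

C = (-2/3, 5/2)
D = (29/13, -24/13)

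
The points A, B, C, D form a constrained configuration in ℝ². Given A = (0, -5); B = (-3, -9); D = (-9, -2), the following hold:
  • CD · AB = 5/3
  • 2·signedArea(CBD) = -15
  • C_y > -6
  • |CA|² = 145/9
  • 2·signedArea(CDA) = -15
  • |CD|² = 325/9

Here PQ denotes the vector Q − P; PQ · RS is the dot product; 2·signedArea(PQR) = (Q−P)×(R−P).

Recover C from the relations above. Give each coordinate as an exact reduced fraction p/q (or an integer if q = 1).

1. C_x = -4  [2·signedArea(CDA) = -15 ∩ CD · AB = 5/3]
2. C_y = -16/3  [2·signedArea(CDA) = -15 ∩ CD · AB = 5/3]
   → C = (-4, -16/3)

C = (-4, -16/3)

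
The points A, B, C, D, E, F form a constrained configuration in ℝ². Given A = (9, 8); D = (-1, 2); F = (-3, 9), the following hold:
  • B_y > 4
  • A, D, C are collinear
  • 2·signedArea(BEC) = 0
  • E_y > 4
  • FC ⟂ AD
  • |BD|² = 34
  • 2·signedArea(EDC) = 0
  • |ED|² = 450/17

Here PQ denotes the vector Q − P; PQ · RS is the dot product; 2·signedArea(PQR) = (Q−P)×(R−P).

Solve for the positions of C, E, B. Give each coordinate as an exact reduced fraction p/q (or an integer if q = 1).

B = (4, 5)
C = (21/34, 101/34)
E = (58/17, 79/17)

1. C_x = 21/34  [A, D, C are collinear ∩ FC ⟂ AD]
2. C_y = 101/34  [A, D, C are collinear ∩ FC ⟂ AD]
   → C = (21/34, 101/34)
3. E_x = 58/17  [line -33/34·x + 55/34·y + -143/34 = 0 ∩ |ED|² = 450/17]
4. E_y = 79/17  [line -33/34·x + 55/34·y + -143/34 = 0 ∩ |ED|² = 450/17]
   → E = (58/17, 79/17)
5. B_x = 4  [line 57/34·x + -95/34·y + 247/34 = 0 ∩ |BD|² = 34]
6. B_y = 5  [line 57/34·x + -95/34·y + 247/34 = 0 ∩ |BD|² = 34]
   → B = (4, 5)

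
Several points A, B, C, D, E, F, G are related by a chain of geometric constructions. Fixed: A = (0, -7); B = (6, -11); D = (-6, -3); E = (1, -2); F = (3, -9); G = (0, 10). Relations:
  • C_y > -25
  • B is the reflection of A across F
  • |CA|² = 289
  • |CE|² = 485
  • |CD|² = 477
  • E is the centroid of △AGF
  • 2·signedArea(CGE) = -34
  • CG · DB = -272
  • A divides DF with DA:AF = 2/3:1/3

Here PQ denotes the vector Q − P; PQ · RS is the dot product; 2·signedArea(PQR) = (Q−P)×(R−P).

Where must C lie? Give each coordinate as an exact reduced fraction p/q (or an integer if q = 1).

1. C_x = 0  [2·signedArea(CGE) = -34 ∩ CG · DB = -272]
2. C_y = -24  [2·signedArea(CGE) = -34 ∩ CG · DB = -272]
   → C = (0, -24)

C = (0, -24)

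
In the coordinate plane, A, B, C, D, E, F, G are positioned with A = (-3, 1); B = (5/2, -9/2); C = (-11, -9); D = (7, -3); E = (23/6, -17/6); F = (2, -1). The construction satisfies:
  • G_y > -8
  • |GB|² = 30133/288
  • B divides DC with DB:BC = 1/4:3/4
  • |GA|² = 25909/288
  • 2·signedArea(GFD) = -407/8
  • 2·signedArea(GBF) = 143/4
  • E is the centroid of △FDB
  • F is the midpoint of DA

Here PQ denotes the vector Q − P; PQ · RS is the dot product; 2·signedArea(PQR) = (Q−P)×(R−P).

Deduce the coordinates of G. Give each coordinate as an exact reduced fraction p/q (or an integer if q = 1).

1. G_x = -175/24  [2·signedArea(GBF) = 143/4 ∩ 2·signedArea(GFD) = -407/8]
2. G_y = -179/24  [2·signedArea(GBF) = 143/4 ∩ 2·signedArea(GFD) = -407/8]
   → G = (-175/24, -179/24)

G = (-175/24, -179/24)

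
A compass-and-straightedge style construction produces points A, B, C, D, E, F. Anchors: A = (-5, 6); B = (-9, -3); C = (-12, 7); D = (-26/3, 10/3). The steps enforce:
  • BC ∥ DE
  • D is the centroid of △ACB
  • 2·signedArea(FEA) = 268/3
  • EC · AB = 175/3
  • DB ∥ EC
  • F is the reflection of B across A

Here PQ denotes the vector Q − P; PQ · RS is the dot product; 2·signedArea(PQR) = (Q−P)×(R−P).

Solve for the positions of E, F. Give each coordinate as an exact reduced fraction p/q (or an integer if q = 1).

E = (-35/3, 40/3)
F = (-1, 15)

1. E_x = -35/3  [DB ∥ EC ∩ BC ∥ DE]
2. E_y = 40/3  [DB ∥ EC ∩ BC ∥ DE]
   → E = (-35/3, 40/3)
3. F_x = -1  [F is the reflection of B across A]
4. F_y = 15  [F is the reflection of B across A]
   → F = (-1, 15)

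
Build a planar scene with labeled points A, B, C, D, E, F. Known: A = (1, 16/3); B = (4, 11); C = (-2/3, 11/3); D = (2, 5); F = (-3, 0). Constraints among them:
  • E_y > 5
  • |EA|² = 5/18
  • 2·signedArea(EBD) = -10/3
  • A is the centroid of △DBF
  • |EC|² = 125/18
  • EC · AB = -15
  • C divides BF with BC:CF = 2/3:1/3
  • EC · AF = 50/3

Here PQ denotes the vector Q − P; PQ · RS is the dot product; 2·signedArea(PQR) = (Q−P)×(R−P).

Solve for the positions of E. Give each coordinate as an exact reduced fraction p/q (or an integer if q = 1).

E = (3/2, 31/6)

1. E_x = 3/2  [EC · AF = 50/3 ∩ EC · AB = -15]
2. E_y = 31/6  [EC · AF = 50/3 ∩ EC · AB = -15]
   → E = (3/2, 31/6)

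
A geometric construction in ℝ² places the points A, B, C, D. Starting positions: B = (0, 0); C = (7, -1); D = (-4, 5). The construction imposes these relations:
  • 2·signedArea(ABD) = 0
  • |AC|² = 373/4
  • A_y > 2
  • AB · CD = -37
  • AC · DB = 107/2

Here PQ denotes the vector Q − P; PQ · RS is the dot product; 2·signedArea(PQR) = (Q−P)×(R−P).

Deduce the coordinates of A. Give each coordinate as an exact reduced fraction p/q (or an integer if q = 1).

A = (-2, 5/2)

1. A_x = -2  [2·signedArea(ABD) = 0 ∩ AB · CD = -37]
2. A_y = 5/2  [2·signedArea(ABD) = 0 ∩ AB · CD = -37]
   → A = (-2, 5/2)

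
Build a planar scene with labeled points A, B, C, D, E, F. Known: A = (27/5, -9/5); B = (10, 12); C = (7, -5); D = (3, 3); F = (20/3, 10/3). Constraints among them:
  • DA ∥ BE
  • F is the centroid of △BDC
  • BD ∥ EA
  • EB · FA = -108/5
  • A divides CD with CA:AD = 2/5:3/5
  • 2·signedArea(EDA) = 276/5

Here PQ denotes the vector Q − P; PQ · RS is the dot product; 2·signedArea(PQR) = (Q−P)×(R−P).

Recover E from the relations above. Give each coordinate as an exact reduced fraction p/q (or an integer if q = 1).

1. E_x = 62/5  [BD ∥ EA ∩ DA ∥ BE]
2. E_y = 36/5  [BD ∥ EA ∩ DA ∥ BE]
   → E = (62/5, 36/5)

E = (62/5, 36/5)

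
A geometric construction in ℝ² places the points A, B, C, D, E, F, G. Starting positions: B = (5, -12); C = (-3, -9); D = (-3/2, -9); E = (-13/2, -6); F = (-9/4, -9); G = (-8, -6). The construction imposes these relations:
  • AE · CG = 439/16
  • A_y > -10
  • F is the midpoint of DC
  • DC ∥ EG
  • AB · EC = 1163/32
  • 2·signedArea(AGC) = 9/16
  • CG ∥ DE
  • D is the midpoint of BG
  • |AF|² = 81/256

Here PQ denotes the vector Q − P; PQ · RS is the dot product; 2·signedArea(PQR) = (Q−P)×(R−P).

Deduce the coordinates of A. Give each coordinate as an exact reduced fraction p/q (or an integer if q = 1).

A = (-45/16, -9)

1. A_x = -45/16  [AE · CG = 439/16 ∩ 2·signedArea(AGC) = 9/16]
2. A_y = -9  [AE · CG = 439/16 ∩ 2·signedArea(AGC) = 9/16]
   → A = (-45/16, -9)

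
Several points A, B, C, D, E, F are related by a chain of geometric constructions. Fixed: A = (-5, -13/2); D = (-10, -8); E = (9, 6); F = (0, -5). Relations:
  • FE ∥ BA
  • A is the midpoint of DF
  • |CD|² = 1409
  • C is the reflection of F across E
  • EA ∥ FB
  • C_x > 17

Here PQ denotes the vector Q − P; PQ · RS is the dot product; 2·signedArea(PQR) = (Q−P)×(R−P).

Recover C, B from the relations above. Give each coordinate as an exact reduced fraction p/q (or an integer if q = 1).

1. C_x = 18  [C is the reflection of F across E]
2. C_y = 17  [C is the reflection of F across E]
   → C = (18, 17)
3. B_x = -14  [FE ∥ BA ∩ EA ∥ FB]
4. B_y = -35/2  [FE ∥ BA ∩ EA ∥ FB]
   → B = (-14, -35/2)

B = (-14, -35/2)
C = (18, 17)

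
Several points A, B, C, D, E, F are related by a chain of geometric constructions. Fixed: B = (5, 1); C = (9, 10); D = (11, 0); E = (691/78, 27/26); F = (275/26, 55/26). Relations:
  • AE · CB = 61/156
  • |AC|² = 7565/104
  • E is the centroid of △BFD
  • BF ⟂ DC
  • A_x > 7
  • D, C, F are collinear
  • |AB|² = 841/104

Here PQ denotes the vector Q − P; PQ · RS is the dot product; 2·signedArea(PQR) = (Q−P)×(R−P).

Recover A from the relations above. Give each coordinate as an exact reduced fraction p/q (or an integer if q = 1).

1. A_x = 405/52  [line 4·x + 9·y + -2349/52 = 0 ∩ |AC|² = 7565/104]
2. A_y = 81/52  [line 4·x + 9·y + -2349/52 = 0 ∩ |AC|² = 7565/104]
   → A = (405/52, 81/52)

A = (405/52, 81/52)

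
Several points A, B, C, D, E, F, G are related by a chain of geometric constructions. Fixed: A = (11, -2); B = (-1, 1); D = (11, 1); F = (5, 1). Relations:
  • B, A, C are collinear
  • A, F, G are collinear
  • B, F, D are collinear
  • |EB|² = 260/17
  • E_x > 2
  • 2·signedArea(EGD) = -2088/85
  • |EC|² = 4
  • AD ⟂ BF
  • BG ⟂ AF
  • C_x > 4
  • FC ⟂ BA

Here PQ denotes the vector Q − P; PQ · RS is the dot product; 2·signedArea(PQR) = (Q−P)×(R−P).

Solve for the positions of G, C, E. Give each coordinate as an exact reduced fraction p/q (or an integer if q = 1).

C = (79/17, -7/17)
E = (49/17, 9/17)
G = (1/5, 17/5)

1. G_x = 1/5  [A, F, G are collinear ∩ BG ⟂ AF]
2. G_y = 17/5  [A, F, G are collinear ∩ BG ⟂ AF]
   → G = (1/5, 17/5)
3. C_x = 79/17  [B, A, C are collinear ∩ FC ⟂ BA]
4. C_y = -7/17  [B, A, C are collinear ∩ FC ⟂ BA]
   → C = (79/17, -7/17)
5. E_x = 49/17  [line 12/5·x + 54/5·y + -1074/85 = 0 ∩ |EB|² = 260/17]
6. E_y = 9/17  [line 12/5·x + 54/5·y + -1074/85 = 0 ∩ |EB|² = 260/17]
   → E = (49/17, 9/17)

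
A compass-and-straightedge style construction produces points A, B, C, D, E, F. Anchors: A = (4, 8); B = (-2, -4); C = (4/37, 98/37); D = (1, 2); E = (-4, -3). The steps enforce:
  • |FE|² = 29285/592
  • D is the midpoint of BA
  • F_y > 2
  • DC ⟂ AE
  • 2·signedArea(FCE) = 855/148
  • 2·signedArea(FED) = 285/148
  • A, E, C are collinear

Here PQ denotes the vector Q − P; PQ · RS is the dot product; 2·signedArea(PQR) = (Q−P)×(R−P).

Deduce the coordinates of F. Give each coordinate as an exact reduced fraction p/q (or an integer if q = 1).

F = (115/148, 80/37)

1. F_x = 115/148  [2·signedArea(FCE) = 855/148 ∩ 2·signedArea(FED) = 285/148]
2. F_y = 80/37  [2·signedArea(FCE) = 855/148 ∩ 2·signedArea(FED) = 285/148]
   → F = (115/148, 80/37)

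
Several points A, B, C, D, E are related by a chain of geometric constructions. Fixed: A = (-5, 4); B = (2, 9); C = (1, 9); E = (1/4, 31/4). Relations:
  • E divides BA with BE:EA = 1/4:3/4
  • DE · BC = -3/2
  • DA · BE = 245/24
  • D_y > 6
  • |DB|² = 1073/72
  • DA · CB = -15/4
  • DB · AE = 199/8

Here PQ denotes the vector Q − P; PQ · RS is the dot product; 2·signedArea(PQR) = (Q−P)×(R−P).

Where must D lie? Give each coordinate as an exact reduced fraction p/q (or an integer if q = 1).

1. D_x = -5/4  [DE · BC = -3/2 ∩ DA · BE = 245/24]
2. D_y = 83/12  [DE · BC = -3/2 ∩ DA · BE = 245/24]
   → D = (-5/4, 83/12)

D = (-5/4, 83/12)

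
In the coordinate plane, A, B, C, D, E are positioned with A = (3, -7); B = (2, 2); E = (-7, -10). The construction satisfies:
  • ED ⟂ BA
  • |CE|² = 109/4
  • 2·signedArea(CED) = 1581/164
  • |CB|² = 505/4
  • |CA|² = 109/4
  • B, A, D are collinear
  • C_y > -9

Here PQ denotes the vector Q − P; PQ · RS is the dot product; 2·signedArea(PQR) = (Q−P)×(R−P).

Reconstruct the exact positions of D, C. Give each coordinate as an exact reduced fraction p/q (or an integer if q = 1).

1. D_x = 263/82  [B, A, D are collinear ∩ ED ⟂ BA]
2. D_y = -727/82  [B, A, D are collinear ∩ ED ⟂ BA]
   → D = (263/82, -727/82)
3. C_x = -2  [line -93/82·x + 837/82·y + 13857/164 = 0 ∩ |CE|² = 109/4]
4. C_y = -17/2  [line -93/82·x + 837/82·y + 13857/164 = 0 ∩ |CE|² = 109/4]
   → C = (-2, -17/2)

C = (-2, -17/2)
D = (263/82, -727/82)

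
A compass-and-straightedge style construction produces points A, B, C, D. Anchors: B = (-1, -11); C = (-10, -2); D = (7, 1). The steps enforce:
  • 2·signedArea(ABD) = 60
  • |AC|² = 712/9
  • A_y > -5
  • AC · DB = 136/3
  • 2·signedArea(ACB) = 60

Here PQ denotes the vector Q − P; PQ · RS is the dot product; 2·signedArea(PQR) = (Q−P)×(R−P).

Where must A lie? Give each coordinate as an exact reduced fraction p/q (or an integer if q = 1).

A = (-4/3, -4)

1. A_x = -4/3  [2·signedArea(ABD) = 60 ∩ AC · DB = 136/3]
2. A_y = -4  [2·signedArea(ABD) = 60 ∩ AC · DB = 136/3]
   → A = (-4/3, -4)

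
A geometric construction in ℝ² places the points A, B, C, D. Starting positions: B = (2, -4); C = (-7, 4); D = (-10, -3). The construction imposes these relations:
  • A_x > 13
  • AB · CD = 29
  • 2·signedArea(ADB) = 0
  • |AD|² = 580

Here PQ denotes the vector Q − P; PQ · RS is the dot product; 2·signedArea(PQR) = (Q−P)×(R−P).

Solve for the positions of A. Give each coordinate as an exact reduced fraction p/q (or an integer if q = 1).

A = (14, -5)

1. A_x = 14  [2·signedArea(ADB) = 0 ∩ AB · CD = 29]
2. A_y = -5  [2·signedArea(ADB) = 0 ∩ AB · CD = 29]
   → A = (14, -5)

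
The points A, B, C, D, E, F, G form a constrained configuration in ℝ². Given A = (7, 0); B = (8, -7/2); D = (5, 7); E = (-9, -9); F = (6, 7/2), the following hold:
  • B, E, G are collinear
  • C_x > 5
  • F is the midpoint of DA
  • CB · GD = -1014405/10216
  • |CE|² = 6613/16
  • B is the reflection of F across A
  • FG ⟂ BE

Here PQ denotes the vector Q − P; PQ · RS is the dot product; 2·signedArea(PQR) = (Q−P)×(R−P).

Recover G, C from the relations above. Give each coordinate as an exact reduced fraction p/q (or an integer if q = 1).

1. G_x = 10522/1277  [B, E, G are collinear ∩ FG ⟂ BE]
2. G_y = -8741/2554  [B, E, G are collinear ∩ FG ⟂ BE]
   → G = (10522/1277, -8741/2554)
3. C_x = 11/2  [line 4137/1277·x + -26619/2554·y + 376971/10216 = 0 ∩ |CE|² = 6613/16]
4. C_y = 21/4  [line 4137/1277·x + -26619/2554·y + 376971/10216 = 0 ∩ |CE|² = 6613/16]
   → C = (11/2, 21/4)

C = (11/2, 21/4)
G = (10522/1277, -8741/2554)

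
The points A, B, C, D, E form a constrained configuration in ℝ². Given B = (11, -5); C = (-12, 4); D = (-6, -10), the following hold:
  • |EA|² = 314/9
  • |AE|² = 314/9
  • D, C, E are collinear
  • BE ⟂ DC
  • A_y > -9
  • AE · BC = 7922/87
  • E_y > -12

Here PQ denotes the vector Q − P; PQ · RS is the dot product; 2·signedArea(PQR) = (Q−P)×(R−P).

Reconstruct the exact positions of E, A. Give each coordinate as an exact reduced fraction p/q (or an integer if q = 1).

1. E_x = -150/29  [D, C, E are collinear ∩ BE ⟂ DC]
2. E_y = -346/29  [D, C, E are collinear ∩ BE ⟂ DC]
   → E = (-150/29, -346/29)
3. A_x = -5/87  [line 23·x + -9·y + -6914/87 = 0 ∩ |AE|² = 314/9]
4. A_y = -781/87  [line 23·x + -9·y + -6914/87 = 0 ∩ |AE|² = 314/9]
   → A = (-5/87, -781/87)

A = (-5/87, -781/87)
E = (-150/29, -346/29)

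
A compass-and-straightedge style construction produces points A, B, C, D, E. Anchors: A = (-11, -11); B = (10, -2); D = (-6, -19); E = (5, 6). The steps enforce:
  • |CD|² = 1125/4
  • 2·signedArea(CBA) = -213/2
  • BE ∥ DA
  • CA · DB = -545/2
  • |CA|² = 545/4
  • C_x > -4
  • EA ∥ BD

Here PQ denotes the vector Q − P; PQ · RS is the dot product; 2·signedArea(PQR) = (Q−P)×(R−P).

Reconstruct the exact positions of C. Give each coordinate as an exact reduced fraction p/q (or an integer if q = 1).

1. C_x = -3  [CA · DB = -545/2 ∩ 2·signedArea(CBA) = -213/2]
2. C_y = -5/2  [CA · DB = -545/2 ∩ 2·signedArea(CBA) = -213/2]
   → C = (-3, -5/2)

C = (-3, -5/2)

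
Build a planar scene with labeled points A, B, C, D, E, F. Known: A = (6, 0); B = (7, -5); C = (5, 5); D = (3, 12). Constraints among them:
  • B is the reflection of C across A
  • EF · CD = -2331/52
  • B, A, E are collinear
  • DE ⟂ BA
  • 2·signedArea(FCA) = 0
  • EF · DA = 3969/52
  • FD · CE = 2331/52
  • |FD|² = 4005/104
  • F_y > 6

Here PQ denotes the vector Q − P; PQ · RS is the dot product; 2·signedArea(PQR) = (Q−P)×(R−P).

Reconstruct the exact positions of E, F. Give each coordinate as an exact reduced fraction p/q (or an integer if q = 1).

E = (93/26, 315/26)
F = (249/52, 315/52)

1. E_x = 93/26  [B, A, E are collinear ∩ DE ⟂ BA]
2. E_y = 315/26  [B, A, E are collinear ∩ DE ⟂ BA]
   → E = (93/26, 315/26)
3. F_x = 249/52  [2·signedArea(FCA) = 0 ∩ FD · CE = 2331/52]
4. F_y = 315/52  [2·signedArea(FCA) = 0 ∩ FD · CE = 2331/52]
   → F = (249/52, 315/52)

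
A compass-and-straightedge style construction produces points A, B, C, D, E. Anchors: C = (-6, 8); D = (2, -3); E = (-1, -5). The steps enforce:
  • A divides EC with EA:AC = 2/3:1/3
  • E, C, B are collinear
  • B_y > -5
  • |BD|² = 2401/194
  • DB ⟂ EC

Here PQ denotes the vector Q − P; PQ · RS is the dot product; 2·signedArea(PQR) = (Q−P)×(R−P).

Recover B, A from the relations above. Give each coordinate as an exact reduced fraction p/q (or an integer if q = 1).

A = (-13/3, 11/3)
B = (-249/194, -827/194)

1. B_x = -249/194  [E, C, B are collinear ∩ DB ⟂ EC]
2. B_y = -827/194  [E, C, B are collinear ∩ DB ⟂ EC]
   → B = (-249/194, -827/194)
3. A_x = -13/3  [A divides EC with EA:AC = 2/3:1/3]
4. A_y = 11/3  [A divides EC with EA:AC = 2/3:1/3]
   → A = (-13/3, 11/3)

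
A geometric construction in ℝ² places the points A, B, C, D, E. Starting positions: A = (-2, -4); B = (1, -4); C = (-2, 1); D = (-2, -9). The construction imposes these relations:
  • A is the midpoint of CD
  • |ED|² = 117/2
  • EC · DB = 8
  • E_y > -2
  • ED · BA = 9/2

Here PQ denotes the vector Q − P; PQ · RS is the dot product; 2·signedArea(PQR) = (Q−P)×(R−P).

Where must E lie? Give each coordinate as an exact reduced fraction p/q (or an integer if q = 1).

E = (-1/2, -3/2)

1. E_x = -1/2  [ED · BA = 9/2 ∩ EC · DB = 8]
2. E_y = -3/2  [ED · BA = 9/2 ∩ EC · DB = 8]
   → E = (-1/2, -3/2)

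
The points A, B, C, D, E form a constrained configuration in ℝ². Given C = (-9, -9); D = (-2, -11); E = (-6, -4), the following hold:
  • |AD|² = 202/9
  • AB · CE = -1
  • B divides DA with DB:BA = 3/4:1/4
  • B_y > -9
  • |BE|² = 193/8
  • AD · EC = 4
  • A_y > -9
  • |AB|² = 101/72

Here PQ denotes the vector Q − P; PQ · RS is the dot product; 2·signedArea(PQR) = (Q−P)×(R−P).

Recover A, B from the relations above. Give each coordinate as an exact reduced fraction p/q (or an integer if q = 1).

A = (-17/3, -8)
B = (-19/4, -35/4)

1. A_x = -17/3  [line 3·x + 5·y + 57 = 0 ∩ |AD|² = 202/9]
2. A_y = -8  [line 3·x + 5·y + 57 = 0 ∩ |AD|² = 202/9]
   → A = (-17/3, -8)
3. B_x = -19/4  [B divides DA with DB:BA = 3/4:1/4]
4. B_y = -35/4  [B divides DA with DB:BA = 3/4:1/4]
   → B = (-19/4, -35/4)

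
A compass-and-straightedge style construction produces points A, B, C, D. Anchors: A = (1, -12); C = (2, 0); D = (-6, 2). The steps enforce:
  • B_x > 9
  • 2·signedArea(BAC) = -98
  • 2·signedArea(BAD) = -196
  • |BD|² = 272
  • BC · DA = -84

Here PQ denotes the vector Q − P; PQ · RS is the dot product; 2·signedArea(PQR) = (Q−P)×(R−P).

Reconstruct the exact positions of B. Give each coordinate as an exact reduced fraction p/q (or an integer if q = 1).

B = (10, -2)

1. B_x = 10  [2·signedArea(BAC) = -98 ∩ 2·signedArea(BAD) = -196]
2. B_y = -2  [2·signedArea(BAC) = -98 ∩ 2·signedArea(BAD) = -196]
   → B = (10, -2)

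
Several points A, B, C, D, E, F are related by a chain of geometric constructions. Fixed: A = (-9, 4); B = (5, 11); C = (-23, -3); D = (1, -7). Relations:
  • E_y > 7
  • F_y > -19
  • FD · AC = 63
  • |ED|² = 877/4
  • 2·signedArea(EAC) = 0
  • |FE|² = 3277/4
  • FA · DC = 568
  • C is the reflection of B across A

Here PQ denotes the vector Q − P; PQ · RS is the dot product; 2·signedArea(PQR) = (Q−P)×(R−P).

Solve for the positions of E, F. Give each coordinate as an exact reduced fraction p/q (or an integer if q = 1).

1. E_x = -2  [line 7·x + -14·y + 119 = 0 ∩ |ED|² = 877/4]
2. E_y = 15/2  [line 7·x + -14·y + 119 = 0 ∩ |ED|² = 877/4]
   → E = (-2, 15/2)
3. F_x = 11  [FA · DC = 568 ∩ FD · AC = 63]
4. F_y = -18  [FA · DC = 568 ∩ FD · AC = 63]
   → F = (11, -18)

E = (-2, 15/2)
F = (11, -18)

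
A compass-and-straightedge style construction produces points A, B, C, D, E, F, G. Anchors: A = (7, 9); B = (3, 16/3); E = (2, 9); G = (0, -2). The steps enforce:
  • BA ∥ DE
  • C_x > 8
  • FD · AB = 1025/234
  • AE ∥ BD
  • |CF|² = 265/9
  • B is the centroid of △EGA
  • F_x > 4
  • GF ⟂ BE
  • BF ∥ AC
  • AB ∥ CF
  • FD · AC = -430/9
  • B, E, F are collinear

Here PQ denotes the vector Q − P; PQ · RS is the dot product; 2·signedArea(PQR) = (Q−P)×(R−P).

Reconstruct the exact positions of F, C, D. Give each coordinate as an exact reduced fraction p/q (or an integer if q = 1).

C = (225/26, 229/78)
D = (-2, 16/3)
F = (121/26, -19/26)

1. F_x = 121/26  [B, E, F are collinear ∩ GF ⟂ BE]
2. F_y = -19/26  [B, E, F are collinear ∩ GF ⟂ BE]
   → F = (121/26, -19/26)
3. C_x = 225/26  [AB ∥ CF ∩ BF ∥ AC]
4. C_y = 229/78  [AB ∥ CF ∩ BF ∥ AC]
   → C = (225/26, 229/78)
5. D_x = -2  [BA ∥ DE ∩ AE ∥ BD]
6. D_y = 16/3  [BA ∥ DE ∩ AE ∥ BD]
   → D = (-2, 16/3)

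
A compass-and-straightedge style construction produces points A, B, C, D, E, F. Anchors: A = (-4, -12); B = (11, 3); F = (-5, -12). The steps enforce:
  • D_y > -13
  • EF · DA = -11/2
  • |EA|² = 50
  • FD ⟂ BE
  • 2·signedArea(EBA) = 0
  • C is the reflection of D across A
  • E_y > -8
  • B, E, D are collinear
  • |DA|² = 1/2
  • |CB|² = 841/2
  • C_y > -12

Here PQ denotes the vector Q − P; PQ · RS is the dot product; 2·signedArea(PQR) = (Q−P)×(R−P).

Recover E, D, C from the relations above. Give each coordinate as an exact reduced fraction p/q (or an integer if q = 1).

C = (-7/2, -23/2)
D = (-9/2, -25/2)
E = (1, -7)

1. E_x = 1  [line 15·x + -15·y + -120 = 0 ∩ |EA|² = 50]
2. E_y = -7  [line 15·x + -15·y + -120 = 0 ∩ |EA|² = 50]
   → E = (1, -7)
3. D_x = -9/2  [B, E, D are collinear ∩ FD ⟂ BE]
4. D_y = -25/2  [B, E, D are collinear ∩ FD ⟂ BE]
   → D = (-9/2, -25/2)
5. C_x = -7/2  [C is the reflection of D across A]
6. C_y = -23/2  [C is the reflection of D across A]
   → C = (-7/2, -23/2)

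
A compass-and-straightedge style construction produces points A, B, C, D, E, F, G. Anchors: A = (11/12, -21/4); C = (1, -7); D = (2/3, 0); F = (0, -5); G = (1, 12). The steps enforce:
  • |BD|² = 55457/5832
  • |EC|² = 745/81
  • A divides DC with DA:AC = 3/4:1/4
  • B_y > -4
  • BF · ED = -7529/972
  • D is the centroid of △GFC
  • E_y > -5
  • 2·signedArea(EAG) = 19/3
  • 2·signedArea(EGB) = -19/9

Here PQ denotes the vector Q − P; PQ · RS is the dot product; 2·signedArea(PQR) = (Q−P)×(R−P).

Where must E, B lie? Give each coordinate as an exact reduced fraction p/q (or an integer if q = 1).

1. E_x = 5/9  [line -69/4·x + 1/12·y + 119/12 = 0 ∩ |EC|² = 745/81]
2. E_y = -4  [line -69/4·x + 1/12·y + 119/12 = 0 ∩ |EC|² = 745/81]
   → E = (5/9, -4)
3. B_x = 77/108  [BF · ED = -7529/972 ∩ 2·signedArea(EGB) = -19/9]
4. B_y = -37/12  [BF · ED = -7529/972 ∩ 2·signedArea(EGB) = -19/9]
   → B = (77/108, -37/12)

B = (77/108, -37/12)
E = (5/9, -4)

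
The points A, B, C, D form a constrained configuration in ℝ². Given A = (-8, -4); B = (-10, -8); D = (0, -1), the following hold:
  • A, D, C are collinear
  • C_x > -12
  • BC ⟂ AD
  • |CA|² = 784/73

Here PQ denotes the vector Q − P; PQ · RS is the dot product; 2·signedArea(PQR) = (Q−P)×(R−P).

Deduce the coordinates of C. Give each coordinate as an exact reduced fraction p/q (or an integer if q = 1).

1. C_x = -808/73  [A, D, C are collinear ∩ BC ⟂ AD]
2. C_y = -376/73  [A, D, C are collinear ∩ BC ⟂ AD]
   → C = (-808/73, -376/73)

C = (-808/73, -376/73)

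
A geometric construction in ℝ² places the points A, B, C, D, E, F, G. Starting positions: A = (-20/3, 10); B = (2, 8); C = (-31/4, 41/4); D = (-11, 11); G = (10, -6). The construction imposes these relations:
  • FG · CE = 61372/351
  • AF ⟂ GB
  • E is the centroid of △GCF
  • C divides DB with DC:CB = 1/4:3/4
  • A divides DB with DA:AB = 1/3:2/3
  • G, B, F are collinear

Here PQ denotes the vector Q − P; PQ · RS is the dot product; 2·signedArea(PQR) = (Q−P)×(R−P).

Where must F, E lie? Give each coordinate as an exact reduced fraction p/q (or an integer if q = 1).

1. F_x = -194/195  [G, B, F are collinear ∩ AF ⟂ GB]
2. F_y = 2582/195  [G, B, F are collinear ∩ AF ⟂ GB]
   → F = (-194/195, 2582/195)
3. E_x = 979/2340  [E is the centroid of △GCF]
4. E_y = 13643/2340  [E is the centroid of △GCF]
   → E = (979/2340, 13643/2340)

E = (979/2340, 13643/2340)
F = (-194/195, 2582/195)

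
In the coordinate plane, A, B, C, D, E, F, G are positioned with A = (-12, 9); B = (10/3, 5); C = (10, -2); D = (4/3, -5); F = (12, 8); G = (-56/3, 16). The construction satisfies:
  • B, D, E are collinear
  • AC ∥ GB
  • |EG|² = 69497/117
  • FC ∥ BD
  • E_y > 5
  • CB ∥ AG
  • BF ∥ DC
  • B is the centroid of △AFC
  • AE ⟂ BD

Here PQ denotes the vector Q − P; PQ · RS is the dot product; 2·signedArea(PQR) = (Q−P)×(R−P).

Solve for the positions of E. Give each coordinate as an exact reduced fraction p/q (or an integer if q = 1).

1. E_x = 137/39  [B, D, E are collinear ∩ AE ⟂ BD]
2. E_y = 230/39  [B, D, E are collinear ∩ AE ⟂ BD]
   → E = (137/39, 230/39)

E = (137/39, 230/39)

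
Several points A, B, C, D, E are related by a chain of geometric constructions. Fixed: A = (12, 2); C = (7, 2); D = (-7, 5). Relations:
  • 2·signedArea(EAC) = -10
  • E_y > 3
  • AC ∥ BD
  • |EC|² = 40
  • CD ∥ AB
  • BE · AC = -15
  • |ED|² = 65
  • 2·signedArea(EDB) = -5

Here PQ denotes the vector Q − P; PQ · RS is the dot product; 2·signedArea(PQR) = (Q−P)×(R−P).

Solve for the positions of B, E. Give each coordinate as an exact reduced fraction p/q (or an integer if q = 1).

1. B_x = -2  [AC ∥ BD ∩ CD ∥ AB]
2. B_y = 5  [AC ∥ BD ∩ CD ∥ AB]
   → B = (-2, 5)
3. E_x = 1  [2·signedArea(EAC) = -10 ∩ BE · AC = -15]
4. E_y = 4  [2·signedArea(EAC) = -10 ∩ BE · AC = -15]
   → E = (1, 4)

B = (-2, 5)
E = (1, 4)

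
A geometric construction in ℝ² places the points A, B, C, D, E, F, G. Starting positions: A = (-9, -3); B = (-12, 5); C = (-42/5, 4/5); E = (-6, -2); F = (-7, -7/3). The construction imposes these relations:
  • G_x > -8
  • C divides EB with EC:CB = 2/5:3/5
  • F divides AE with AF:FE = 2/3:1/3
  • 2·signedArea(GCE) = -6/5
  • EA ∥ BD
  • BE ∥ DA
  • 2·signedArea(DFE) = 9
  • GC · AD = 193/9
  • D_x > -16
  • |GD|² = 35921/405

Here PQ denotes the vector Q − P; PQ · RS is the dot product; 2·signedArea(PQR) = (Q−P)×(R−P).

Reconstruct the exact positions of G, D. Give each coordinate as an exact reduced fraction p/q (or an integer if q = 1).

D = (-15, 4)
G = (-107/15, -53/45)

1. D_x = -15  [BE ∥ DA ∩ EA ∥ BD]
2. D_y = 4  [BE ∥ DA ∩ EA ∥ BD]
   → D = (-15, 4)
3. G_x = -107/15  [2·signedArea(GCE) = -6/5 ∩ GC · AD = 193/9]
4. G_y = -53/45  [2·signedArea(GCE) = -6/5 ∩ GC · AD = 193/9]
   → G = (-107/15, -53/45)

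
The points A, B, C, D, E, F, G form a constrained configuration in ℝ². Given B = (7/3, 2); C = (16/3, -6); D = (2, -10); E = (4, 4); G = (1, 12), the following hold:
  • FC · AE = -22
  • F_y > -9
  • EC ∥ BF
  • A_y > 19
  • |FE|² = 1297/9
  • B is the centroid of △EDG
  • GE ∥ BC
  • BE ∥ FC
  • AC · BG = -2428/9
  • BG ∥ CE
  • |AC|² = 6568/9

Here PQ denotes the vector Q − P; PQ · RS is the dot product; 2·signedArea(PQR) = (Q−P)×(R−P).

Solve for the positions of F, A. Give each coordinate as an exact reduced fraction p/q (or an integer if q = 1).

1. F_x = 11/3  [BE ∥ FC ∩ EC ∥ BF]
2. F_y = -8  [BE ∥ FC ∩ EC ∥ BF]
   → F = (11/3, -8)
3. A_x = -2  [AC · BG = -2428/9 ∩ FC · AE = -22]
4. A_y = 20  [AC · BG = -2428/9 ∩ FC · AE = -22]
   → A = (-2, 20)

A = (-2, 20)
F = (11/3, -8)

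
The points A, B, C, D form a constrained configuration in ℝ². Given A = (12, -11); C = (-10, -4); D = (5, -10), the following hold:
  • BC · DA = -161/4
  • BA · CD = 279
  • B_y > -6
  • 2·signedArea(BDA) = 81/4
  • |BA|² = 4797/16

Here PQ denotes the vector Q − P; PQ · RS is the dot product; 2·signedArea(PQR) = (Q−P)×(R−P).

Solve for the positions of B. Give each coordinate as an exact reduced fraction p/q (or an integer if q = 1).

B = (-9/2, -23/4)

1. B_x = -9/2  [BA · CD = 279 ∩ BC · DA = -161/4]
2. B_y = -23/4  [BA · CD = 279 ∩ BC · DA = -161/4]
   → B = (-9/2, -23/4)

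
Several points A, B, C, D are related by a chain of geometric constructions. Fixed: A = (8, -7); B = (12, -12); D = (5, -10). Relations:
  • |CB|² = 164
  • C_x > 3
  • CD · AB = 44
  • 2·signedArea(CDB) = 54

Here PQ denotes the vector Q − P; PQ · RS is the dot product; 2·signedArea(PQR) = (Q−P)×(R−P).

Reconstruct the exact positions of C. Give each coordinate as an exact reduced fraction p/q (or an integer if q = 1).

1. C_x = 4  [2·signedArea(CDB) = 54 ∩ CD · AB = 44]
2. C_y = -2  [2·signedArea(CDB) = 54 ∩ CD · AB = 44]
   → C = (4, -2)

C = (4, -2)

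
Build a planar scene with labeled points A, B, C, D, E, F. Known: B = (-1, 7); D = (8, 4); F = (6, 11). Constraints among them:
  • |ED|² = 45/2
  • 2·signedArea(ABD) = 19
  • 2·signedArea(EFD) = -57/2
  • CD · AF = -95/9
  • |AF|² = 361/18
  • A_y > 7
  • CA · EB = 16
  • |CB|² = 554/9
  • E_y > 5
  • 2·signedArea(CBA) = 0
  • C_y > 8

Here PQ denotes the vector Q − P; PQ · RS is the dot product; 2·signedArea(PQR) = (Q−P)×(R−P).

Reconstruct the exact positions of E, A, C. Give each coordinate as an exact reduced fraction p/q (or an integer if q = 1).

1. E_x = 7/2  [line 7·x + 2·y + -71/2 = 0 ∩ |ED|² = 45/2]
2. E_y = 11/2  [line 7·x + 2·y + -71/2 = 0 ∩ |ED|² = 45/2]
   → E = (7/2, 11/2)
3. A_x = 17/6  [line 3·x + 9·y + -79 = 0 ∩ |AF|² = 361/18]
4. A_y = 47/6  [line 3·x + 9·y + -79 = 0 ∩ |AF|² = 361/18]
   → A = (17/6, 47/6)
5. C_x = 20/3  [2·signedArea(CBA) = 0 ∩ CD · AF = -95/9]
6. C_y = 26/3  [2·signedArea(CBA) = 0 ∩ CD · AF = -95/9]
   → C = (20/3, 26/3)

A = (17/6, 47/6)
C = (20/3, 26/3)
E = (7/2, 11/2)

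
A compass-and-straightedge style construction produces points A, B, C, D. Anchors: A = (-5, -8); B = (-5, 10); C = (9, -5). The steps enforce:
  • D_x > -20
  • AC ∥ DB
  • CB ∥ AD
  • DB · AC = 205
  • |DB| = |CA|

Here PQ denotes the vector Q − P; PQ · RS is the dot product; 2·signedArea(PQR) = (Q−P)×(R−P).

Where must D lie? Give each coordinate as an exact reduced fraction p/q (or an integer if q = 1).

1. D_x = -19  [AC ∥ DB ∩ CB ∥ AD]
2. D_y = 7  [AC ∥ DB ∩ CB ∥ AD]
   → D = (-19, 7)

D = (-19, 7)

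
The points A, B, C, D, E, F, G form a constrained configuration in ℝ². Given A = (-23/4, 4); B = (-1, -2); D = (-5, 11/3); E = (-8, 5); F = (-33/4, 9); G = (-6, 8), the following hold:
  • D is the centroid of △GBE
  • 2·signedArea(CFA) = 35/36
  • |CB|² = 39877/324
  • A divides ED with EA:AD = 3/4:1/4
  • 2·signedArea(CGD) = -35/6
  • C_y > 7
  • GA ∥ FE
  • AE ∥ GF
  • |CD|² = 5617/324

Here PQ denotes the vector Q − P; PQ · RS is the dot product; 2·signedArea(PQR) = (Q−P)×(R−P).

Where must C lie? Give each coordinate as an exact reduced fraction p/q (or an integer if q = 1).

C = (-43/6, 65/9)

1. C_x = -43/6  [2·signedArea(CFA) = 35/36 ∩ 2·signedArea(CGD) = -35/6]
2. C_y = 65/9  [2·signedArea(CFA) = 35/36 ∩ 2·signedArea(CGD) = -35/6]
   → C = (-43/6, 65/9)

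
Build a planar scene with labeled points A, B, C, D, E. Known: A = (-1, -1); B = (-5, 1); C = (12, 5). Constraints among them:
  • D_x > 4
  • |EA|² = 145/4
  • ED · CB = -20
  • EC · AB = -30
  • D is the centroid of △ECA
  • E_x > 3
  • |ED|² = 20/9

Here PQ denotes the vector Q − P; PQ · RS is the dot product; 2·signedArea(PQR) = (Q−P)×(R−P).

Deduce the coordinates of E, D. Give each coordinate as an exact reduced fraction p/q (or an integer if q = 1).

D = (29/6, 7/3)
E = (7/2, 3)

1. E_x = 7/2  [line 4·x + -2·y + -8 = 0 ∩ |EA|² = 145/4]
2. E_y = 3  [line 4·x + -2·y + -8 = 0 ∩ |EA|² = 145/4]
   → E = (7/2, 3)
3. D_x = 29/6  [ED · CB = -20 ∩ D is the centroid of △ECA]
4. D_y = 7/3  [ED · CB = -20 ∩ D is the centroid of △ECA]
   → D = (29/6, 7/3)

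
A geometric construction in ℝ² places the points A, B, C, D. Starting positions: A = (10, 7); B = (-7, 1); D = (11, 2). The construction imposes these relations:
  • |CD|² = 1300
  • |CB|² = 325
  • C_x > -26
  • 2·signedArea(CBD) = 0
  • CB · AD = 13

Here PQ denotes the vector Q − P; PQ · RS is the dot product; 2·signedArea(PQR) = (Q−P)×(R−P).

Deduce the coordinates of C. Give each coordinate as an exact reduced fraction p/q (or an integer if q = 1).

C = (-25, 0)

1. C_x = -25  [2·signedArea(CBD) = 0 ∩ CB · AD = 13]
2. C_y = 0  [2·signedArea(CBD) = 0 ∩ CB · AD = 13]
   → C = (-25, 0)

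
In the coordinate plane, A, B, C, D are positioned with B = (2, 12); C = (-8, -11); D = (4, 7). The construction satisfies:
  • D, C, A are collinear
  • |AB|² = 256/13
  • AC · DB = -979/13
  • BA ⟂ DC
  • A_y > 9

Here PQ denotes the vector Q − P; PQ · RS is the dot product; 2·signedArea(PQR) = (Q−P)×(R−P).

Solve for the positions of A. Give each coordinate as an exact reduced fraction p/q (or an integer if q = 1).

A = (74/13, 124/13)

1. A_x = 74/13  [D, C, A are collinear ∩ BA ⟂ DC]
2. A_y = 124/13  [D, C, A are collinear ∩ BA ⟂ DC]
   → A = (74/13, 124/13)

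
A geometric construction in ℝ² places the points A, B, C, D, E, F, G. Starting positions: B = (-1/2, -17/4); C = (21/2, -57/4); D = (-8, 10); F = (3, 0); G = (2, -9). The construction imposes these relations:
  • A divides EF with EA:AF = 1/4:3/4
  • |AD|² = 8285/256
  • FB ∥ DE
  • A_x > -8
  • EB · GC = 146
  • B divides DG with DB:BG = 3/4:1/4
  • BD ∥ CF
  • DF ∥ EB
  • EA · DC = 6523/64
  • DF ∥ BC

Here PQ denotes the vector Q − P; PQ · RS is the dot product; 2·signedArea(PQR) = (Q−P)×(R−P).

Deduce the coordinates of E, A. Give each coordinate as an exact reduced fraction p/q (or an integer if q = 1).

1. E_x = -23/2  [DF ∥ EB ∩ FB ∥ DE]
2. E_y = 23/4  [DF ∥ EB ∩ FB ∥ DE]
   → E = (-23/2, 23/4)
3. A_x = -63/8  [A divides EF with EA:AF = 1/4:3/4]
4. A_y = 69/16  [A divides EF with EA:AF = 1/4:3/4]
   → A = (-63/8, 69/16)

A = (-63/8, 69/16)
E = (-23/2, 23/4)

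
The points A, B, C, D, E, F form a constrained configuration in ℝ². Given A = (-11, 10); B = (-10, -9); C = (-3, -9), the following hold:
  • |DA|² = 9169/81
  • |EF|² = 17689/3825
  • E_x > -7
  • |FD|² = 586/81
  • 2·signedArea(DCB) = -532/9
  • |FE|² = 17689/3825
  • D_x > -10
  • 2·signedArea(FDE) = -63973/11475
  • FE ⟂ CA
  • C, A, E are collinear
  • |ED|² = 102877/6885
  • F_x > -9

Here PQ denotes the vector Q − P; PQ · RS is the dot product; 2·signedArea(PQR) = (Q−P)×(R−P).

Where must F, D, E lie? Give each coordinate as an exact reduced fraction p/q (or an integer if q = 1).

1. D_y = -5/9  [2·signedArea(DCB) = -532/9]
2. D_x = -29/3  [|DA|² = 9169/81]
   → D = (-29/3, -5/9)
3. E_x = -7673/1275  [line -19·x + -8·y + -129 = 0 ∩ |ED|² = 102877/6885]
4. E_y = -2336/1275  [line -19·x + -8·y + -129 = 0 ∩ |ED|² = 102877/6885]
   → E = (-7673/1275, -2336/1275)
5. F_x = -8  [2·signedArea(FDE) = -63973/11475 ∩ FE ⟂ CA]
6. F_y = -8/3  [2·signedArea(FDE) = -63973/11475 ∩ FE ⟂ CA]
   → F = (-8, -8/3)

D = (-29/3, -5/9)
E = (-7673/1275, -2336/1275)
F = (-8, -8/3)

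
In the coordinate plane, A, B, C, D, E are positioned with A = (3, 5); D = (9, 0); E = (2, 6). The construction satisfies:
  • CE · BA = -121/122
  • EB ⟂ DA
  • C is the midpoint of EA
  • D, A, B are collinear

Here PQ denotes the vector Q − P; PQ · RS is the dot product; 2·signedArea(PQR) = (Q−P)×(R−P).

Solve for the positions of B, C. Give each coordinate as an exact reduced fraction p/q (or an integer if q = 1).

B = (117/61, 360/61)
C = (5/2, 11/2)

1. B_x = 117/61  [D, A, B are collinear ∩ EB ⟂ DA]
2. B_y = 360/61  [D, A, B are collinear ∩ EB ⟂ DA]
   → B = (117/61, 360/61)
3. C_x = 5/2  [C is the midpoint of EA]
4. C_y = 11/2  [C is the midpoint of EA]
   → C = (5/2, 11/2)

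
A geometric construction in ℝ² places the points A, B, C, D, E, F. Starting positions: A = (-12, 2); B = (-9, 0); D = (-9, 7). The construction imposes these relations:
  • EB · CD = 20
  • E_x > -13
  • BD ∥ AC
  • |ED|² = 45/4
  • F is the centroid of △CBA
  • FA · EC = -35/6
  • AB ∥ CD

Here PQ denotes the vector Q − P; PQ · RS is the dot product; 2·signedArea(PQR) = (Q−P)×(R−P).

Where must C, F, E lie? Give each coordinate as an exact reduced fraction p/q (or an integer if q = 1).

C = (-12, 9)
E = (-12, 11/2)
F = (-11, 11/3)

1. C_x = -12  [AB ∥ CD ∩ BD ∥ AC]
2. C_y = 9  [AB ∥ CD ∩ BD ∥ AC]
   → C = (-12, 9)
3. F_x = -11  [F is the centroid of △CBA]
4. F_y = 11/3  [F is the centroid of △CBA]
   → F = (-11, 11/3)
5. E_x = -12  [EB · CD = 20 ∩ FA · EC = -35/6]
6. E_y = 11/2  [EB · CD = 20 ∩ FA · EC = -35/6]
   → E = (-12, 11/2)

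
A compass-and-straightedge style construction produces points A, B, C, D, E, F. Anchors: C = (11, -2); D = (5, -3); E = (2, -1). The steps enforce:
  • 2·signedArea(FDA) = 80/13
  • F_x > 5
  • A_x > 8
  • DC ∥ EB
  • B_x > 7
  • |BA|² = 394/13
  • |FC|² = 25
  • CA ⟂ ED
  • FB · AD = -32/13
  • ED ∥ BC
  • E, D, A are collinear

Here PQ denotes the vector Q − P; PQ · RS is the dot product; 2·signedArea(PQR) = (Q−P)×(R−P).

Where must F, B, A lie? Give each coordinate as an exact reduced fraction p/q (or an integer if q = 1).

1. B_x = 8  [ED ∥ BC ∩ DC ∥ EB]
2. B_y = 0  [ED ∥ BC ∩ DC ∥ EB]
   → B = (8, 0)
3. A_x = 113/13  [E, D, A are collinear ∩ CA ⟂ ED]
4. A_y = -71/13  [E, D, A are collinear ∩ CA ⟂ ED]
   → A = (113/13, -71/13)
5. F_x = 6  [2·signedArea(FDA) = 80/13 ∩ FB · AD = -32/13]
6. F_y = -2  [2·signedArea(FDA) = 80/13 ∩ FB · AD = -32/13]
   → F = (6, -2)

A = (113/13, -71/13)
B = (8, 0)
F = (6, -2)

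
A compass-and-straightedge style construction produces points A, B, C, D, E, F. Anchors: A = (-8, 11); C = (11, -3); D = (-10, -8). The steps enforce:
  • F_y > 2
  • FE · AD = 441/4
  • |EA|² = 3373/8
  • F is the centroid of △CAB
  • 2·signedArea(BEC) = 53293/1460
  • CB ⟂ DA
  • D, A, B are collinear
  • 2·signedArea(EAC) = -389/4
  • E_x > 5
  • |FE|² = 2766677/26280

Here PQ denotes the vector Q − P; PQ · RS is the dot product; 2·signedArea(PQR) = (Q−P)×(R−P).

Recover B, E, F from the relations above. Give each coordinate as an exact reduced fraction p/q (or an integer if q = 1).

B = (-3376/365, -317/365)
E = (23/4, -17/4)
F = (-2281/1095, 2603/1095)

1. B_x = -3376/365  [D, A, B are collinear ∩ CB ⟂ DA]
2. B_y = -317/365  [D, A, B are collinear ∩ CB ⟂ DA]
   → B = (-3376/365, -317/365)
3. E_x = 23/4  [2·signedArea(EAC) = -389/4 ∩ 2·signedArea(BEC) = 53293/1460]
4. E_y = -17/4  [2·signedArea(EAC) = -389/4 ∩ 2·signedArea(BEC) = 53293/1460]
   → E = (23/4, -17/4)
5. F_x = -2281/1095  [F is the centroid of △CAB]
6. F_y = 2603/1095  [F is the centroid of △CAB]
   → F = (-2281/1095, 2603/1095)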